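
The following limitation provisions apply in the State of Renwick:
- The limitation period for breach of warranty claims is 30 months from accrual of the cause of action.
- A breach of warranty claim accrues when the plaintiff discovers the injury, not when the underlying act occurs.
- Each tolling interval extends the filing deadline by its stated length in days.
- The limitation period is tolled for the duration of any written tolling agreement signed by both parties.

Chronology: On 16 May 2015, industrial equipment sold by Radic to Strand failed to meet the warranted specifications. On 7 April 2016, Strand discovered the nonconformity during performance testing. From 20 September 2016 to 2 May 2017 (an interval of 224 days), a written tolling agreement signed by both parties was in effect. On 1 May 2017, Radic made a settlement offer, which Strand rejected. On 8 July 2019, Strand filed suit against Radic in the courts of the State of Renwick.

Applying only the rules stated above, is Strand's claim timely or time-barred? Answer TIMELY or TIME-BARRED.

TIME-BARRED

Under the discovery rule, the claim accrued on 7 April 2016, when Strand discovered the injury — not on the 16 May 2015 date of the underlying act.
30 months from 7 April 2016 is 7 October 2018.
The period was tolled for 224 days by the written tolling agreement (20 September 2016 to 2 May 2017), pushing the deadline to 19 May 2019.
Nothing else in the chronology tolls or restarts the period.
The 8 July 2019 filing falls after the 19 May 2019 deadline; the claim is time-barred.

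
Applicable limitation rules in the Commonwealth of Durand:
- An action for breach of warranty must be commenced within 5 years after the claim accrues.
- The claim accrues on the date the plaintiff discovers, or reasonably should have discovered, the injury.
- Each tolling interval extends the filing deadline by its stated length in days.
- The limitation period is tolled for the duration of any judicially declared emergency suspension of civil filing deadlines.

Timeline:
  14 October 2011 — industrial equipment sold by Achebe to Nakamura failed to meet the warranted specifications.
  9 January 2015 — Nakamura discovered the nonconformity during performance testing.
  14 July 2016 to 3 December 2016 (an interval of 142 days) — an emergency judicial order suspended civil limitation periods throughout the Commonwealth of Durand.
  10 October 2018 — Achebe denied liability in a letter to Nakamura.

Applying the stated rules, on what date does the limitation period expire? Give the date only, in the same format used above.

30 May 2020

Under the discovery rule, the claim accrued on 9 January 2015, when Nakamura discovered the injury — not on the 14 October 2011 date of the underlying act.
The untolled deadline — 5 years after 9 January 2015 — is 9 January 2020.
The emergency suspension of filing deadlines from 14 July 2016 to 3 December 2016 tolled the period for 142 days, extending the deadline to 30 May 2020.
The other events in the timeline have no effect on the limitation period under the stated rules.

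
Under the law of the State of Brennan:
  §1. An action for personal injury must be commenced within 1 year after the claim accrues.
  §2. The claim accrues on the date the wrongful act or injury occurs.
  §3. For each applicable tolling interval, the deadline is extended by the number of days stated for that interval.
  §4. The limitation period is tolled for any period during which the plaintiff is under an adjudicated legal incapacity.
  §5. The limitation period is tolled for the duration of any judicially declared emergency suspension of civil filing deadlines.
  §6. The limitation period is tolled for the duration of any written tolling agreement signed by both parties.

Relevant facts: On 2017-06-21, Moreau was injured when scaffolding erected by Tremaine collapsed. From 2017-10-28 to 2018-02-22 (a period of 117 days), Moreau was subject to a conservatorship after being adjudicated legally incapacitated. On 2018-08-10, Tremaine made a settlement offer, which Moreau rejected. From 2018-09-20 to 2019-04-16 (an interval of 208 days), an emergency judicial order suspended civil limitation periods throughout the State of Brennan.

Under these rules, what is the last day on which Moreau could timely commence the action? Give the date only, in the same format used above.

The claim accrued on 2017-06-21, the date of the act.
Adding the 1 year base period to 2017-06-21 gives a deadline of 2018-06-21, before any tolling.
The plaintiff's legal incapacity from 2017-10-28 to 2018-02-22 tolled the period for 117 days, extending the deadline to 2018-10-16.
The period was tolled for 208 days by the emergency suspension of filing deadlines (2018-09-20 to 2019-04-16), pushing the deadline to 2019-05-12.
None of the other events listed affects the running of the period under the stated rules.

2019-05-12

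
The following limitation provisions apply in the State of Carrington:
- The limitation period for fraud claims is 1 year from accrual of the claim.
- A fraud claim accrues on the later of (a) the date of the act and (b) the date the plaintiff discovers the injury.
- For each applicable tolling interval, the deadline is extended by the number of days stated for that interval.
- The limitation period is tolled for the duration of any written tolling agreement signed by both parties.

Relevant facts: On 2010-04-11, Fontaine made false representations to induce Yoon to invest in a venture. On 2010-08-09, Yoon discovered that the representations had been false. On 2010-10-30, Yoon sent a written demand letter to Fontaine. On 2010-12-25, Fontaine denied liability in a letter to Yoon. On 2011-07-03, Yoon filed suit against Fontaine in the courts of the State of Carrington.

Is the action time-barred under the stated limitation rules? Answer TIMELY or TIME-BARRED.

Because discovery on 2010-08-09 post-dates the 2010-04-11 act, accrual under the later-of rule falls on 2010-08-09.
Adding the 1 year base period to 2010-08-09 gives a deadline of 2011-08-09, before any tolling.
Nothing else in the chronology tolls or restarts the period.
Filing on 2011-07-03 beat the 2011-08-09 deadline — the action is timely.

TIMELY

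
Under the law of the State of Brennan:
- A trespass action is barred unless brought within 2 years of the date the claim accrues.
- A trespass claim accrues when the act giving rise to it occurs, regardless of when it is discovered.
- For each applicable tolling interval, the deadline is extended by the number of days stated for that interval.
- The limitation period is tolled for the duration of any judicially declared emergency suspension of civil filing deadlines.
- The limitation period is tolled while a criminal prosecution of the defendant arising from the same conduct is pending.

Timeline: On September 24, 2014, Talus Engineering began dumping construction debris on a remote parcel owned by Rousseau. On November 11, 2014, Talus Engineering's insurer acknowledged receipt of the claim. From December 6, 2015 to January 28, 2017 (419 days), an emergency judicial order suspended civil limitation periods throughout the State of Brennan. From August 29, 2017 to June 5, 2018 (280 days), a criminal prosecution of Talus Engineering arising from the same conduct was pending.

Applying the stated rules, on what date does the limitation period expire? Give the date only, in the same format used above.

The claim accrued on September 24, 2014, the date of the act.
Adding the 2 years base period to September 24, 2014 gives a deadline of September 24, 2016, before any tolling.
The period was tolled for 419 days by the emergency suspension of filing deadlines (December 6, 2015 to January 28, 2017), pushing the deadline to November 17, 2017.
The period was tolled for 280 days by the pending criminal prosecution (August 29, 2017 to June 5, 2018), pushing the deadline to August 24, 2018.
None of the other events listed affects the running of the period under the stated rules.

August 24, 2018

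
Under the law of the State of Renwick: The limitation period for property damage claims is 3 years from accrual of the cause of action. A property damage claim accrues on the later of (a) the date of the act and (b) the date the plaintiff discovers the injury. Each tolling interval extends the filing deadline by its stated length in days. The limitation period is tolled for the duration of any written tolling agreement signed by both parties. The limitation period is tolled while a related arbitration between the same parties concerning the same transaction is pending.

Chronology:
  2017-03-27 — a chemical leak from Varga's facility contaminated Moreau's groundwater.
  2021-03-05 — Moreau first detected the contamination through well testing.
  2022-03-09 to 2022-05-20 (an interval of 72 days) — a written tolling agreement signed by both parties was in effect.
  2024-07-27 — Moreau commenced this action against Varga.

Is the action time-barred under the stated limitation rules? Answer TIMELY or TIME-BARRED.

TIME-BARRED

The claim accrued on 2021-03-05 — the later of the 2017-03-27 act and the 2021-03-05 discovery.
The untolled deadline — 3 years after 2021-03-05 — is 2024-03-05.
The written tolling agreement from 2022-03-09 to 2022-05-20 tolled the period for 72 days, extending the deadline to 2024-05-16.
Filing on 2024-07-27 missed the 2024-05-16 deadline — the action is time-barred.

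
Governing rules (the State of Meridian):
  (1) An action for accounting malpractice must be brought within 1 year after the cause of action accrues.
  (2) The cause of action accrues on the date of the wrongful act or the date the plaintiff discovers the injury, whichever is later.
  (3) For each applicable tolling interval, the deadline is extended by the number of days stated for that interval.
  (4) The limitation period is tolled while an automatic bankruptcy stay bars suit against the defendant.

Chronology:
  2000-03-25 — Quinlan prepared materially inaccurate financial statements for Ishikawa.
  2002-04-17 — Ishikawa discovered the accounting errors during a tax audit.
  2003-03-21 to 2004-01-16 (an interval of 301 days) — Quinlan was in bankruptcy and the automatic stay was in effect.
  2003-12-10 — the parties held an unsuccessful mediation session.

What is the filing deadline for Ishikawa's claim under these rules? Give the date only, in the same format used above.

2004-02-12

Because discovery on 2002-04-17 post-dates the 2000-03-25 act, accrual under the later-of rule falls on 2002-04-17.
1 year from 2002-04-17 is 2003-04-17.
Because the automatic bankruptcy stay ran from 2003-03-21 to 2004-01-16, the deadline is extended by 301 days to 2004-02-12.
The other events in the timeline have no effect on the limitation period under the stated rules.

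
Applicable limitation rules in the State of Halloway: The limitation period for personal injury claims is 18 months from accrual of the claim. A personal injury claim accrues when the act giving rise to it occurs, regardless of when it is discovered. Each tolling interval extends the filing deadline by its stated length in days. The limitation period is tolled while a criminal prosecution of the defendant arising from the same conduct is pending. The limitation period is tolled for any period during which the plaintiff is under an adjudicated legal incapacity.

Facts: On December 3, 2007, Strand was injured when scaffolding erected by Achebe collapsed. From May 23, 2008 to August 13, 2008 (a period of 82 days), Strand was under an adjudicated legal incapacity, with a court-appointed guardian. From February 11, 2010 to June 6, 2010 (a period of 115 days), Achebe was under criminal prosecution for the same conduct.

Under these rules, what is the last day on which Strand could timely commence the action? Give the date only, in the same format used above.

The claim accrued on December 3, 2007, when the wrongful act occurred.
Adding the 18 months base period to December 3, 2007 gives a deadline of June 3, 2009, before any tolling.
The plaintiff's legal incapacity from May 23, 2008 to August 13, 2008 tolled the period for 82 days, extending the deadline to August 24, 2009.
By the time the pending criminal prosecution began on February 11, 2010, the limitation period had already expired on August 24, 2009; that interval cannot revive it.

August 24, 2009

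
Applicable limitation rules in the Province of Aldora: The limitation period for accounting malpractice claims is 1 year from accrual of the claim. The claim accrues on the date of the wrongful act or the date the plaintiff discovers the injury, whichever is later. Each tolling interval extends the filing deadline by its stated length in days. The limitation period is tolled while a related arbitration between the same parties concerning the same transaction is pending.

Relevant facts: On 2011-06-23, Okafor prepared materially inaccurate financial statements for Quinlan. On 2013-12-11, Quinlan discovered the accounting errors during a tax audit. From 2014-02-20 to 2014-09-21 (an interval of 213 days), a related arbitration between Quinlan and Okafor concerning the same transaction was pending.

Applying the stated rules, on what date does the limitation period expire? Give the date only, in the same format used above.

The claim accrued on 2013-12-11 — the later of the 2011-06-23 act and the 2013-12-11 discovery.
Adding the 1 year base period to 2013-12-11 gives a deadline of 2014-12-11, before any tolling.
Because the pending related arbitration ran from 2014-02-20 to 2014-09-21, the deadline is extended by 213 days to 2015-07-12.

2015-07-12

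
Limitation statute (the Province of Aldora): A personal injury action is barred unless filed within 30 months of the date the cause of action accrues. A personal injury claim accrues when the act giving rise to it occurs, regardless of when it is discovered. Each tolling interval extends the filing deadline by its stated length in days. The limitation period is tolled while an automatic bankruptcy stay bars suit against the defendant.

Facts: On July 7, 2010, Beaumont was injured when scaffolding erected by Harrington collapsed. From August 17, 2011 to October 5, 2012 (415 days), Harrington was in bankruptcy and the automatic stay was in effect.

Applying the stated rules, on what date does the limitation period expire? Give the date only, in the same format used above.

February 26, 2014

The cause of action accrued on July 7, 2010, the date of the act.
Adding the 30 months base period to July 7, 2010 gives a deadline of January 7, 2013, before any tolling.
The automatic bankruptcy stay from August 17, 2011 to October 5, 2012 tolled the period for 415 days, extending the deadline to February 26, 2014.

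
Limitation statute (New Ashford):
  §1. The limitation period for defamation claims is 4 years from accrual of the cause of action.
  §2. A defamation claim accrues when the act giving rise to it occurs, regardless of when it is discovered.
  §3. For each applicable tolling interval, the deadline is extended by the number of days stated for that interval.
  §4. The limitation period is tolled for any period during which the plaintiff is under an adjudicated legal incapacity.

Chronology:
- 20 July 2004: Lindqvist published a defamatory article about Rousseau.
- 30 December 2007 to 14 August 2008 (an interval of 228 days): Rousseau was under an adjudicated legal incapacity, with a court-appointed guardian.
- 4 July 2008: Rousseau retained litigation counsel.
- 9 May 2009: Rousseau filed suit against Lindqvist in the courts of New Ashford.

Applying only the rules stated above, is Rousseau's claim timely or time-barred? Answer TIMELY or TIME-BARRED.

The limitation period began to run on 20 July 2004.
4 years from 20 July 2004 is 20 July 2008.
The period was tolled for 228 days by the plaintiff's legal incapacity (30 December 2007 to 14 August 2008), pushing the deadline to 5 March 2009.
Nothing else in the chronology tolls or restarts the period.
Filing on 9 May 2009 missed the 5 March 2009 deadline — the action is time-barred.

TIME-BARRED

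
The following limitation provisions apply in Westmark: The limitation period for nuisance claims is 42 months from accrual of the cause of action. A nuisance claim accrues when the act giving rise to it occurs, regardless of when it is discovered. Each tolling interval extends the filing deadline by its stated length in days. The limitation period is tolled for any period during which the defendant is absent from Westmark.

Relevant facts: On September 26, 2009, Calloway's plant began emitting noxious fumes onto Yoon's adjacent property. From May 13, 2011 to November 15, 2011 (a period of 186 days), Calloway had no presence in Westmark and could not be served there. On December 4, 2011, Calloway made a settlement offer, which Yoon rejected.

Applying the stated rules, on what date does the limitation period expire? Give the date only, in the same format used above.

September 28, 2013

The claim accrued on September 26, 2009, when the wrongful act occurred.
Adding the 42 months base period to September 26, 2009 gives a deadline of March 26, 2013, before any tolling.
The period was tolled for 186 days by the defendant's absence from the jurisdiction (May 13, 2011 to November 15, 2011), pushing the deadline to September 28, 2013.
The other events in the timeline have no effect on the limitation period under the stated rules.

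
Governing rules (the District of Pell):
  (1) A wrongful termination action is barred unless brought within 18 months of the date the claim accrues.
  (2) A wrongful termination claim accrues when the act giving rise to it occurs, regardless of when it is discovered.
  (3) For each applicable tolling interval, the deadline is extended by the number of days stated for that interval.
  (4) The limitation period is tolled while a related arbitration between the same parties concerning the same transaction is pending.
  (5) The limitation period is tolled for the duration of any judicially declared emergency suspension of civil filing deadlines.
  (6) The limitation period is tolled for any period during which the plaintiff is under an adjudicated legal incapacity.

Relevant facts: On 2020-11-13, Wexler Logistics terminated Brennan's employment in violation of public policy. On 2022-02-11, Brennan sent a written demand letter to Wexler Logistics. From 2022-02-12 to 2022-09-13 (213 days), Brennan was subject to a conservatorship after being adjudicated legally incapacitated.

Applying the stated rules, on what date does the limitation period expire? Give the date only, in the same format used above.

The claim accrued on 2020-11-13, the date of the act.
The untolled deadline — 18 months after 2020-11-13 — is 2022-05-13.
The period was tolled for 213 days by the plaintiff's legal incapacity (2022-02-12 to 2022-09-13), pushing the deadline to 2022-12-12.
The other events in the timeline have no effect on the limitation period under the stated rules.

2022-12-12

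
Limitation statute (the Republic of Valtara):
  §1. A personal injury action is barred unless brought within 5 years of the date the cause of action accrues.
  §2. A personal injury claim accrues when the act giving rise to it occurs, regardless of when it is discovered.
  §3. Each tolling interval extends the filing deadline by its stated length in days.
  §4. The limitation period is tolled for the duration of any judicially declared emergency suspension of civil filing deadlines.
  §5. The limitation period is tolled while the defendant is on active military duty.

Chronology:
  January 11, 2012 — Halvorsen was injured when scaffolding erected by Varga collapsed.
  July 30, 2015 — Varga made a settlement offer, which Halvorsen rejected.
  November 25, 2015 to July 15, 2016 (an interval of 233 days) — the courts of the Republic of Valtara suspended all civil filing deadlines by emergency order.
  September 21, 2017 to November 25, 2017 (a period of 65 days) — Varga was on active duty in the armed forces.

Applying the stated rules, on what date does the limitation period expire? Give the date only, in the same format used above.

September 1, 2017

The claim accrued on January 11, 2012, when the wrongful act occurred.
5 years from January 11, 2012 is January 11, 2017.
The emergency suspension of filing deadlines from November 25, 2015 to July 15, 2016 tolled the period for 233 days, extending the deadline to September 1, 2017.
The defendant's active military service from September 21, 2017 to November 25, 2017 began after the period had already run on September 1, 2017, so it has no tolling effect.
The other events in the timeline have no effect on the limitation period under the stated rules.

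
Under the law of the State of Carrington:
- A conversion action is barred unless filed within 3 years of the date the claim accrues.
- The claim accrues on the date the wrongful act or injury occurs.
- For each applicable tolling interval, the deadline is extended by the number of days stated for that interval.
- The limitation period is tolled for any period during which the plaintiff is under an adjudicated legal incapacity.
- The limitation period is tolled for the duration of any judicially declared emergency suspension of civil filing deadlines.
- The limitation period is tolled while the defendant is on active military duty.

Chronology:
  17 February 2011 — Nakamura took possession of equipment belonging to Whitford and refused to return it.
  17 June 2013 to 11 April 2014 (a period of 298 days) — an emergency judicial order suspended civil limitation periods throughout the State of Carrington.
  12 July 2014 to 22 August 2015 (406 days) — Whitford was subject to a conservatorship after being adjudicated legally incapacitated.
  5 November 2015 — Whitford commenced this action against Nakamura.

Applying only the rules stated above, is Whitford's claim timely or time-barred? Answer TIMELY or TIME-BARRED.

TIMELY

The claim accrued on 17 February 2011, when the wrongful act occurred.
3 years from 17 February 2011 is 17 February 2014.
The emergency suspension of filing deadlines from 17 June 2013 to 11 April 2014 tolled the period for 298 days, extending the deadline to 12 December 2014.
The period was tolled for 406 days by the plaintiff's legal incapacity (12 July 2014 to 22 August 2015), pushing the deadline to 22 January 2016.
The 5 November 2015 filing precedes the 22 January 2016 deadline; the claim is timely.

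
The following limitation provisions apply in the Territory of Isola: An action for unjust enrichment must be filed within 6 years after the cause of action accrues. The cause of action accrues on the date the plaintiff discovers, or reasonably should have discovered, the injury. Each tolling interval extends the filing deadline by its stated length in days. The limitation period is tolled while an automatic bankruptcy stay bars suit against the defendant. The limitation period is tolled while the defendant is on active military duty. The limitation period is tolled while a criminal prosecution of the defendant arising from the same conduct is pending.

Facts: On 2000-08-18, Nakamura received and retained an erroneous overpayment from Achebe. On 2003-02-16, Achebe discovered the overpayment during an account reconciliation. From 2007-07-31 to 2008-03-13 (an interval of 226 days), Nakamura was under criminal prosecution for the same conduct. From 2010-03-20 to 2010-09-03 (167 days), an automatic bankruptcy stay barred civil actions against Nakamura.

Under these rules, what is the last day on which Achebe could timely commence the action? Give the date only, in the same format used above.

2009-09-30

The claim did not accrue until Achebe discovered the injury on 2003-02-16; the 2000-08-18 act date does not start the clock under the stated rule.
Adding the 6 years base period to 2003-02-16 gives a deadline of 2009-02-16, before any tolling.
The pending criminal prosecution from 2007-07-31 to 2008-03-13 tolled the period for 226 days, extending the deadline to 2009-09-30.
The automatic bankruptcy stay starting 2010-03-20 came too late — the period had run on 2009-09-30 — and so does not extend the deadline.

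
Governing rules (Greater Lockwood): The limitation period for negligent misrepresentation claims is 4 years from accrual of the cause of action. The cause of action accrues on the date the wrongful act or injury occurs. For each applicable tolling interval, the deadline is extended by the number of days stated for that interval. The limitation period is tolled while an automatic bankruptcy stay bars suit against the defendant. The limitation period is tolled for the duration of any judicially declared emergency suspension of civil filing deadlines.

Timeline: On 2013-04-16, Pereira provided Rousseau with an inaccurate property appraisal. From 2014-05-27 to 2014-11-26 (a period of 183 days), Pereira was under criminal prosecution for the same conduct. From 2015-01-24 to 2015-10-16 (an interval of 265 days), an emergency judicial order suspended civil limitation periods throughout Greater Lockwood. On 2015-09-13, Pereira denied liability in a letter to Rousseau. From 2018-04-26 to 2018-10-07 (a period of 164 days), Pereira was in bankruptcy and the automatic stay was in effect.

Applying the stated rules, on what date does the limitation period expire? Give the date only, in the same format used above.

The cause of action accrued on 2013-04-16, the date of the act.
The untolled deadline — 4 years after 2013-04-16 — is 2017-04-16.
The emergency suspension of filing deadlines from 2015-01-24 to 2015-10-16 tolled the period for 265 days, extending the deadline to 2018-01-06.
The automatic bankruptcy stay from 2018-04-26 to 2018-10-07 began after the period had already run on 2018-01-06, so it has no tolling effect.
The pending criminal prosecution from 2014-05-27 to 2014-11-26 does not toll the period, because no stated rule makes a criminal prosecution a tolling event.
The other events in the timeline have no effect on the limitation period under the stated rules.

2018-01-06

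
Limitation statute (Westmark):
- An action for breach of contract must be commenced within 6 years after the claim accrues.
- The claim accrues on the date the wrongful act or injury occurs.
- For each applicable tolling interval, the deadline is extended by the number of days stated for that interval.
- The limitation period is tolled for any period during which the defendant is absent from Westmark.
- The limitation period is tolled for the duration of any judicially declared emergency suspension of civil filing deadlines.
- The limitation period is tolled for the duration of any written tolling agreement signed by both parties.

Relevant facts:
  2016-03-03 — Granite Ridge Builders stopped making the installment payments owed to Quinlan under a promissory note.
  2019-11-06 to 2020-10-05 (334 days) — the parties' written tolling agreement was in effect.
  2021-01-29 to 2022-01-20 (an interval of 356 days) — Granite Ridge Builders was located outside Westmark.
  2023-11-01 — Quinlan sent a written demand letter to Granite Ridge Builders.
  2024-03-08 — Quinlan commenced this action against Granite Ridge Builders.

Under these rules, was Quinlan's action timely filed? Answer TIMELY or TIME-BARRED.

TIME-BARRED

The claim accrued on 2016-03-03, the date of the act.
Adding the 6 years base period to 2016-03-03 gives a deadline of 2022-03-03, before any tolling.
The period was tolled for 334 days by the written tolling agreement (2019-11-06 to 2020-10-05), pushing the deadline to 2023-01-31.
Because the defendant's absence from the jurisdiction ran from 2021-01-29 to 2022-01-20, the deadline is extended by 356 days to 2024-01-22.
None of the other events listed affects the running of the period under the stated rules.
The 2024-03-08 filing falls after the 2024-01-22 deadline; the claim is time-barred.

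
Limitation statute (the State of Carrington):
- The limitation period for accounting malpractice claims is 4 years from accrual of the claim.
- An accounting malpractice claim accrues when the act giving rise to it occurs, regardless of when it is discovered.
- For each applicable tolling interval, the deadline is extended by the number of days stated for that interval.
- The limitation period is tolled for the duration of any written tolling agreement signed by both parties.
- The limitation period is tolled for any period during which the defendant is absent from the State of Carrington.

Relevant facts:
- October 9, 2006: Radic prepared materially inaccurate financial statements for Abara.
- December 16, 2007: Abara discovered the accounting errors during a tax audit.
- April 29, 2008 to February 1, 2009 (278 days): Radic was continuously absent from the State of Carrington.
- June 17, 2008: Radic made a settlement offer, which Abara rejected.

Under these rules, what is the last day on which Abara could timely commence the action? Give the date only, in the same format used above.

July 14, 2011

Accrual is governed by the date of the act, so the period began to run on October 9, 2006; the later discovery on December 16, 2007 is irrelevant under the stated rule.
The untolled deadline — 4 years after October 9, 2006 — is October 9, 2010.
The defendant's absence from the jurisdiction from April 29, 2008 to February 1, 2009 tolled the period for 278 days, extending the deadline to July 14, 2011.
None of the other events listed affects the running of the period under the stated rules.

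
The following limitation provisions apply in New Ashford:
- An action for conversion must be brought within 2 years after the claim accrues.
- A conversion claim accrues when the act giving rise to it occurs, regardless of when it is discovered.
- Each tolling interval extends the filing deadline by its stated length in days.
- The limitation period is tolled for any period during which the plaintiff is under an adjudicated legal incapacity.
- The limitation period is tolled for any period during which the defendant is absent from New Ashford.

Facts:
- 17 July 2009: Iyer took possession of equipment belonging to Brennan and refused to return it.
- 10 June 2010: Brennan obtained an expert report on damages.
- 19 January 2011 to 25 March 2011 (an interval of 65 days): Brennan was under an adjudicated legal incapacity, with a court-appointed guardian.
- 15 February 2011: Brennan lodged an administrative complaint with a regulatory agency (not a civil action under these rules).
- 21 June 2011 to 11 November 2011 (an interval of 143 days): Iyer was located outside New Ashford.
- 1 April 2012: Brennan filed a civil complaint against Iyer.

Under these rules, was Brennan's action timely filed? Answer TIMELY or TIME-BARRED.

TIME-BARRED

The claim accrued on 17 July 2009, when the wrongful act occurred.
Adding the 2 years base period to 17 July 2009 gives a deadline of 17 July 2011, before any tolling.
The plaintiff's legal incapacity from 19 January 2011 to 25 March 2011 tolled the period for 65 days, extending the deadline to 20 September 2011.
The period was tolled for 143 days by the defendant's absence from the jurisdiction (21 June 2011 to 11 November 2011), pushing the deadline to 10 February 2012.
Nothing else in the chronology tolls or restarts the period.
Brennan filed on 1 April 2012, after the 10 February 2012 deadline, so the action is time-barred.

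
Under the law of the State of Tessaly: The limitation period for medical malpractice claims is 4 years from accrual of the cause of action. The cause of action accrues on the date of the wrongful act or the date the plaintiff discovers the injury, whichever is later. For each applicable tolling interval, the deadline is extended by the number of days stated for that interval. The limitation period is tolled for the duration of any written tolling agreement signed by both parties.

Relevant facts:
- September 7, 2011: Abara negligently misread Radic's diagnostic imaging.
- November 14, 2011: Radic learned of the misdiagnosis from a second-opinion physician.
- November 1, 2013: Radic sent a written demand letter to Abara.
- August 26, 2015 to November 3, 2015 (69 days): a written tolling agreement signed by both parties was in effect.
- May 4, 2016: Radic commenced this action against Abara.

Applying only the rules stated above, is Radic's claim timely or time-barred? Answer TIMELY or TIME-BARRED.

TIME-BARRED

Taking the later of the act (September 7, 2011) and discovery (November 14, 2011), the claim accrued on November 14, 2011.
4 years from November 14, 2011 is November 14, 2015.
The written tolling agreement from August 26, 2015 to November 3, 2015 tolled the period for 69 days, extending the deadline to January 22, 2016.
The other events in the timeline have no effect on the limitation period under the stated rules.
Filing on May 4, 2016 missed the January 22, 2016 deadline — the action is time-barred.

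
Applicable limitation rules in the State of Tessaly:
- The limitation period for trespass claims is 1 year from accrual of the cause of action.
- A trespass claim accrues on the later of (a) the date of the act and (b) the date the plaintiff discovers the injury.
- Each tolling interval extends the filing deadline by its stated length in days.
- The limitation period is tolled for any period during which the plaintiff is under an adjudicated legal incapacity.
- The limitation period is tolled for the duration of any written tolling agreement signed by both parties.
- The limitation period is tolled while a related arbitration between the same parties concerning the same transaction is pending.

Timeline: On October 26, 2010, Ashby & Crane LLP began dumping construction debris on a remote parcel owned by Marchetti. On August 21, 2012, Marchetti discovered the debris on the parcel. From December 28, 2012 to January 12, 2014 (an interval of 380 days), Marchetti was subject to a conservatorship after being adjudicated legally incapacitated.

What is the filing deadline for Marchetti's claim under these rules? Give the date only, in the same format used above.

September 5, 2014

Taking the later of the act (October 26, 2010) and discovery (August 21, 2012), the claim accrued on August 21, 2012.
The untolled deadline — 1 year after August 21, 2012 — is August 21, 2013.
The period was tolled for 380 days by the plaintiff's legal incapacity (December 28, 2012 to January 12, 2014), pushing the deadline to September 5, 2014.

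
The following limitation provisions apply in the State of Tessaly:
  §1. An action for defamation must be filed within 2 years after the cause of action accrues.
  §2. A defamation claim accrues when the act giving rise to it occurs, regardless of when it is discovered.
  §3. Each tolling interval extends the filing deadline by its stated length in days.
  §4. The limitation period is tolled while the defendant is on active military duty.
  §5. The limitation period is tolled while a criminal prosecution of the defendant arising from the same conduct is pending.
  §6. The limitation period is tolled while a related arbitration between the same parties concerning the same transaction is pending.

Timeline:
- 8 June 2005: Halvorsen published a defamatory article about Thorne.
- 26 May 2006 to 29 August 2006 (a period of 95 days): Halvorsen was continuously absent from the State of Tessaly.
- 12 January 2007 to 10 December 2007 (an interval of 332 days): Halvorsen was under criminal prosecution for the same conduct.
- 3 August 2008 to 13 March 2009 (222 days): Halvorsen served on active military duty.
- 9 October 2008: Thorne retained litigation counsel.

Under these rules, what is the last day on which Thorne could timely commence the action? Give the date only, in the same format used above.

5 May 2008

The cause of action accrued on 8 June 2005, the date of the act.
The untolled deadline — 2 years after 8 June 2005 — is 8 June 2007.
The pending criminal prosecution from 12 January 2007 to 10 December 2007 tolled the period for 332 days, extending the deadline to 5 May 2008.
The defendant's active military service from 3 August 2008 to 13 March 2009 began after the period had already run on 5 May 2008, so it has no tolling effect.
The defendant's absence from the jurisdiction from 26 May 2006 to 29 August 2006 does not toll the period, because no stated rule makes the defendant's absence a tolling event.
None of the other events listed affects the running of the period under the stated rules.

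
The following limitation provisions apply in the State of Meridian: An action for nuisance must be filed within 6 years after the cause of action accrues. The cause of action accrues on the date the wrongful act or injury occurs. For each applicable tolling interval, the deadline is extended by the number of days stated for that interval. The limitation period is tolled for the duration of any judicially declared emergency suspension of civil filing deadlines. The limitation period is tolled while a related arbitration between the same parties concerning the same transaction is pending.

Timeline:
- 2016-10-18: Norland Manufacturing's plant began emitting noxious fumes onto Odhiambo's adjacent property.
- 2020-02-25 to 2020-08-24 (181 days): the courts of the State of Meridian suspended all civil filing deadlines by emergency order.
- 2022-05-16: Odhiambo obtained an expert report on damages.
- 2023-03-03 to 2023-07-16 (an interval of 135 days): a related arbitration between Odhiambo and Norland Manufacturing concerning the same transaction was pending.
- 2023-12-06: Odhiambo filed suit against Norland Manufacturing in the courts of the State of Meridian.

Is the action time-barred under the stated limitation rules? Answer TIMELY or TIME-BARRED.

The cause of action accrued on 2016-10-18, the date of the act.
6 years from 2016-10-18 is 2022-10-18.
The period was tolled for 181 days by the emergency suspension of filing deadlines (2020-02-25 to 2020-08-24), pushing the deadline to 2023-04-17.
The period was tolled for 135 days by the pending related arbitration (2023-03-03 to 2023-07-16), pushing the deadline to 2023-08-30.
The other events in the timeline have no effect on the limitation period under the stated rules.
Odhiambo filed on 2023-12-06, after the 2023-08-30 deadline, so the action is time-barred.

TIME-BARRED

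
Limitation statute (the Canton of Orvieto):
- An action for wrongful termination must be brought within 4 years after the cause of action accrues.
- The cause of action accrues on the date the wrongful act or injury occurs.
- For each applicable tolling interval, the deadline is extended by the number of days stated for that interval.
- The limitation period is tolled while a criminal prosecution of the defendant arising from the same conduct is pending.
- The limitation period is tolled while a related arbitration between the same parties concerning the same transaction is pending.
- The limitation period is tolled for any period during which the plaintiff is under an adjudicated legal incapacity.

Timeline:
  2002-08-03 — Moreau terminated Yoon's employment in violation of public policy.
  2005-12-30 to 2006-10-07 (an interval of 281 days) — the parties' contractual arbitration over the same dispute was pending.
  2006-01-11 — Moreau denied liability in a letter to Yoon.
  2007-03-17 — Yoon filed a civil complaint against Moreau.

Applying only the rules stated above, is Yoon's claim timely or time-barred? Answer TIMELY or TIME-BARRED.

TIMELY

The cause of action accrued on 2002-08-03, the date of the act.
The untolled deadline — 4 years after 2002-08-03 — is 2006-08-03.
The period was tolled for 281 days by the pending related arbitration (2005-12-30 to 2006-10-07), pushing the deadline to 2007-05-11.
Nothing else in the chronology tolls or restarts the period.
Yoon filed on 2007-03-17, before the 2007-05-11 deadline, so the action is timely.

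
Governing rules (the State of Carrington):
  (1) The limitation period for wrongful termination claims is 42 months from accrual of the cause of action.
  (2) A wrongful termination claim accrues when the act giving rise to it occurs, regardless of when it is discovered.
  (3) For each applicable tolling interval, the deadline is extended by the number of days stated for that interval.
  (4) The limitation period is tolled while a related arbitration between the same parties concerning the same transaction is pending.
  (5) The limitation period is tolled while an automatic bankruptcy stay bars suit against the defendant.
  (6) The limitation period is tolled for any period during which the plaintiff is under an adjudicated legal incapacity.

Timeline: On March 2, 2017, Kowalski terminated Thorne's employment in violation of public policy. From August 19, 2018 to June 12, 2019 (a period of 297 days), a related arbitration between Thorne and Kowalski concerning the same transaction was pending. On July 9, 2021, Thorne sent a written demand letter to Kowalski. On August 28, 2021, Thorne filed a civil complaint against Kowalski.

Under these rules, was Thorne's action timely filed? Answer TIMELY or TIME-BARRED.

The claim accrued on March 2, 2017, when the wrongful act occurred.
The untolled deadline — 42 months after March 2, 2017 — is September 2, 2020.
The pending related arbitration from August 19, 2018 to June 12, 2019 tolled the period for 297 days, extending the deadline to June 26, 2021.
Nothing else in the chronology tolls or restarts the period.
Filing on August 28, 2021 missed the June 26, 2021 deadline — the action is time-barred.

TIME-BARRED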